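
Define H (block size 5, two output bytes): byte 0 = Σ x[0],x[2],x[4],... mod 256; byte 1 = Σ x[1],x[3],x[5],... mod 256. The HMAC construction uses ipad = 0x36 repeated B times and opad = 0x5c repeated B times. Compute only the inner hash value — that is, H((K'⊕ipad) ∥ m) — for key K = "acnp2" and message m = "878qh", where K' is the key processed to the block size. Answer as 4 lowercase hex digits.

Key "acnp2" = 61 63 6e 70 32 is exactly B = 5 bytes: K' = 61 63 6e 70 32.
K' ⊕ ipad = 57 55 58 46 04.
Inner input = 57 55 58 46 04 ∥ 38 37 38 71 68.
Inner hash: even-index sum = 347 mod 256 = 91; odd-index sum = 371 mod 256 = 115 → 5b 73.

5b73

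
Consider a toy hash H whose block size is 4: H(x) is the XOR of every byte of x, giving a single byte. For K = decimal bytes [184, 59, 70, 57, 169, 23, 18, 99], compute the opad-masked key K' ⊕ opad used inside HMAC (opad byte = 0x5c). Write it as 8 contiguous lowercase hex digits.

Key decimal bytes [184, 59, 70, 57, 169, 23, 18, 99] = b8 3b 46 39 a9 17 12 63 is 8 bytes > B = 4, so hash it first: H(key) = 33, then zero-pad to 4 bytes: K' = 33 00 00 00.
XOR each byte with 0x5c: 33⊕5c=6f, 00⊕5c=5c, 00⊕5c=5c, 00⊕5c=5c.

6f5c5c5c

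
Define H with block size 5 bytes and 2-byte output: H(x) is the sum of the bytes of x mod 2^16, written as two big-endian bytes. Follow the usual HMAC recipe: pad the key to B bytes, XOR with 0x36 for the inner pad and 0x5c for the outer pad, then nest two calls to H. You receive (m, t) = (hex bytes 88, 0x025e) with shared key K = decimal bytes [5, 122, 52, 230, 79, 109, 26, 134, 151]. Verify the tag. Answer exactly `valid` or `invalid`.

valid

Key decimal bytes [5, 122, 52, 230, 79, 109, 26, 134, 151] = 05 7a 34 e6 4f 6d 1a 86 97 is 9 bytes > B = 5, so hash it first: H(key) = 03 8c, then zero-pad to 5 bytes: K' = 03 8c 00 00 00.
K' ⊕ ipad = 35 ba 36 36 36; K' ⊕ opad = 5f d0 5c 5c 5c.
Inner hash: sum = 53+186+54+54+54+136 = 537 → 02 19.
Outer hash (recomputed tag): sum = 95+208+92+92+92+2+25 = 606 → 02 5e.
Recomputed tag = 025e; claimed = 025e → match.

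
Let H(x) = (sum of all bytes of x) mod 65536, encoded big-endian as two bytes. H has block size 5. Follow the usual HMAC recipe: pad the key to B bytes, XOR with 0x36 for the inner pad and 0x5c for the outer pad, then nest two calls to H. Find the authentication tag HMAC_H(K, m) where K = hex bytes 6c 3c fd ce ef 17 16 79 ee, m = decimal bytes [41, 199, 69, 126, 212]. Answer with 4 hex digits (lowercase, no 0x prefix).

Key hex bytes 6c 3c fd ce ef 17 16 79 ee is 9 bytes > B = 5, so hash it first: H(key) = 04 f6, then zero-pad to 5 bytes: K' = 04 f6 00 00 00.
K' ⊕ ipad = 32 c0 36 36 36.  K' ⊕ opad = 58 aa 5c 5c 5c.
Inner input = (K'⊕ipad) ∥ m = 32 c0 36 36 36 ∥ 29 c7 45 7e d4.
Inner hash: sum = 50+192+54+54+54+41+199+69+126+212 = 1051 → 04 1b.
Outer input = (K'⊕opad) ∥ inner = 58 aa 5c 5c 5c ∥ 04 1b.
Outer hash (tag): sum = 88+170+92+92+92+4+27 = 565 → 02 35.

0235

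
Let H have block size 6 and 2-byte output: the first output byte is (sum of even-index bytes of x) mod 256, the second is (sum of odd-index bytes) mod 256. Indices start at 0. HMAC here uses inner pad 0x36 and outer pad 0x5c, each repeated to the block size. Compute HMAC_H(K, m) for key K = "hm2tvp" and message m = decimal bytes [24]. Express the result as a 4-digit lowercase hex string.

8668

Key "hm2tvp" = 68 6d 32 74 76 70 is exactly B = 6 bytes: K' = 68 6d 32 74 76 70.
K' ⊕ ipad = 5e 5b 04 42 40 46.  K' ⊕ opad = 34 31 6e 28 2a 2c.
Inner input = (K'⊕ipad) ∥ m = 5e 5b 04 42 40 46 ∥ 18.
Inner hash: even-index sum = 186 mod 256 = 186; odd-index sum = 227 mod 256 = 227 → ba e3.
Outer input = (K'⊕opad) ∥ inner = 34 31 6e 28 2a 2c ∥ ba e3.
Outer hash (tag): even-index sum = 390 mod 256 = 134; odd-index sum = 360 mod 256 = 104 → 86 68.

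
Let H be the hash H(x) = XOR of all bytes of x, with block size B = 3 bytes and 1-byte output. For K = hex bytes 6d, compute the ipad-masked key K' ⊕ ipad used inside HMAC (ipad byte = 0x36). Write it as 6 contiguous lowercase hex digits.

5b3636

Key hex bytes 6d is 1 byte ≤ B = 3; zero-pad to 3 bytes: K' = 6d 00 00.
XOR each byte with 0x36: 6d⊕36=5b, 00⊕36=36, 00⊕36=36.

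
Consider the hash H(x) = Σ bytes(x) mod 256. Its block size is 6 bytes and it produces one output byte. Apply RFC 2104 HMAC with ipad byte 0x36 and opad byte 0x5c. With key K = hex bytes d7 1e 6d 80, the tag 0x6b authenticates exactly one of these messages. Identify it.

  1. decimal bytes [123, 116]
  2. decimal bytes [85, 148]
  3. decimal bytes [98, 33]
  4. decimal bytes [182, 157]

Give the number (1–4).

4

Key hex bytes d7 1e 6d 80 is 4 bytes ≤ B = 6; zero-pad to 6 bytes: K' = d7 1e 6d 80 00 00.
K' ⊕ ipad = e1 28 5b b6 36 36; K' ⊕ opad = 8b 42 31 dc 5c 5c.
m1: inner = H(e1 28 5b b6 36 36 7b 74) = 75; tag = H(8b 42 31 dc 5c 5c 75) = 07
m2: inner = H(e1 28 5b b6 36 36 55 94) = 6f; tag = H(8b 42 31 dc 5c 5c 6f) = 01
m3: inner = H(e1 28 5b b6 36 36 62 21) = 09; tag = H(8b 42 31 dc 5c 5c 09) = 9b
m4: inner = H(e1 28 5b b6 36 36 b6 9d) = d9; tag = H(8b 42 31 dc 5c 5c d9) = 6b ← matches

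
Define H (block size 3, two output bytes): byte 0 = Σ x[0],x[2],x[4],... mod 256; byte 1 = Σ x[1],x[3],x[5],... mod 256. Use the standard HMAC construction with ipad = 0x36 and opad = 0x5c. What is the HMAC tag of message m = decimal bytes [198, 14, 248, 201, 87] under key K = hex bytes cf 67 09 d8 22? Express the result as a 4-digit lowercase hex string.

Key hex bytes cf 67 09 d8 22 is 5 bytes > B = 3, so hash it first: H(key) = fa 3f, then zero-pad to 3 bytes: K' = fa 3f 00.
K' ⊕ ipad = cc 09 36.  K' ⊕ opad = a6 63 5c.
Inner input = (K'⊕ipad) ∥ m = cc 09 36 ∥ c6 0e f8 c9 57.
Inner hash: even-index sum = 473 mod 256 = 217; odd-index sum = 542 mod 256 = 30 → d9 1e.
Outer input = (K'⊕opad) ∥ inner = a6 63 5c ∥ d9 1e.
Outer hash (tag): even-index sum = 288 mod 256 = 32; odd-index sum = 316 mod 256 = 60 → 20 3c.

203c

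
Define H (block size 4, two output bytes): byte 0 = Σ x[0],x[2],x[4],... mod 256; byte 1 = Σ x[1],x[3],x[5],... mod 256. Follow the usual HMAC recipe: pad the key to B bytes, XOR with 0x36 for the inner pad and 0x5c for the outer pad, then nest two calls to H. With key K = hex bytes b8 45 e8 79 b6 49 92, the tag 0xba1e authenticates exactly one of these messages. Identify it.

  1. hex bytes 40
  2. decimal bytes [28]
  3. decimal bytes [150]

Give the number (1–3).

3

Key hex bytes b8 45 e8 79 b6 49 92 is 7 bytes > B = 4, so hash it first: H(key) = e8 07, then zero-pad to 4 bytes: K' = e8 07 00 00.
K' ⊕ ipad = de 31 36 36; K' ⊕ opad = b4 5b 5c 5c.
m1: inner = H(de 31 36 36 40) = 54 67; tag = H(b4 5b 5c 5c 54 67) = 641e
m2: inner = H(de 31 36 36 1c) = 30 67; tag = H(b4 5b 5c 5c 30 67) = 401e
m3: inner = H(de 31 36 36 96) = aa 67; tag = H(b4 5b 5c 5c aa 67) = ba1e ← matches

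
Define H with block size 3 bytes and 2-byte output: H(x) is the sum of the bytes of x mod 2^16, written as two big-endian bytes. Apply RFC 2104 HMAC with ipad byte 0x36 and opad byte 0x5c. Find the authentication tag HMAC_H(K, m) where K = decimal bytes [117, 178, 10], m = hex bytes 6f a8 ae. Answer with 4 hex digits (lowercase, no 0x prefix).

0237

Key decimal bytes [117, 178, 10] = 75 b2 0a is exactly B = 3 bytes: K' = 75 b2 0a.
K' ⊕ ipad = 43 84 3c.  K' ⊕ opad = 29 ee 56.
Inner input = (K'⊕ipad) ∥ m = 43 84 3c ∥ 6f a8 ae.
Inner hash: sum = 67+132+60+111+168+174 = 712 → 02 c8.
Outer input = (K'⊕opad) ∥ inner = 29 ee 56 ∥ 02 c8.
Outer hash (tag): sum = 41+238+86+2+200 = 567 → 02 37.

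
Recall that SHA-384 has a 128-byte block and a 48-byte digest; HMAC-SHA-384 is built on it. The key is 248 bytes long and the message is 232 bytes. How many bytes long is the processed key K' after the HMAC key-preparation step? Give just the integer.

128

Key is 248 > 128 bytes, so it is hashed to 48 bytes then zero-padded to 128: |K'| = 128.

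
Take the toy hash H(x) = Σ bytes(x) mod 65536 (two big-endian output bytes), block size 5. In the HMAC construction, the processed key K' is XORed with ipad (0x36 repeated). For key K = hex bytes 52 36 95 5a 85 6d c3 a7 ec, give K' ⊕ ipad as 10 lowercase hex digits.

3289363636

Key hex bytes 52 36 95 5a 85 6d c3 a7 ec is 9 bytes > B = 5, so hash it first: H(key) = 04 bf, then zero-pad to 5 bytes: K' = 04 bf 00 00 00.
XOR each byte with 0x36: 04⊕36=32, bf⊕36=89, 00⊕36=36, 00⊕36=36, 00⊕36=36.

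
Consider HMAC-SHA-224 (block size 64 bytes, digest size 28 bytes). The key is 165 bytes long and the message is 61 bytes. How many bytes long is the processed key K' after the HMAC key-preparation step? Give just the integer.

Key is 165 > 64 bytes, so it is hashed to 28 bytes then zero-padded to 64: |K'| = 64.

64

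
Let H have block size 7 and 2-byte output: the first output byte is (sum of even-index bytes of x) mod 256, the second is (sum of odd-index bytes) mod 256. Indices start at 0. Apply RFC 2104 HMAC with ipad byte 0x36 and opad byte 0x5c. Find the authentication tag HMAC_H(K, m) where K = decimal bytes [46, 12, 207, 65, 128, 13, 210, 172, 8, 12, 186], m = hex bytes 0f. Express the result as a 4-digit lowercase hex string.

Key decimal bytes [46, 12, 207, 65, 128, 13, 210, 172, 8, 12, 186] = 2e 0c cf 41 80 0d d2 ac 08 0c ba is 11 bytes > B = 7, so hash it first: H(key) = 11 12, then zero-pad to 7 bytes: K' = 11 12 00 00 00 00 00.
K' ⊕ ipad = 27 24 36 36 36 36 36.  K' ⊕ opad = 4d 4e 5c 5c 5c 5c 5c.
Inner input = (K'⊕ipad) ∥ m = 27 24 36 36 36 36 36 ∥ 0f.
Inner hash: even-index sum = 201 mod 256 = 201; odd-index sum = 159 mod 256 = 159 → c9 9f.
Outer input = (K'⊕opad) ∥ inner = 4d 4e 5c 5c 5c 5c 5c ∥ c9 9f.
Outer hash (tag): even-index sum = 512 mod 256 = 0; odd-index sum = 463 mod 256 = 207 → 00 cf.

00cf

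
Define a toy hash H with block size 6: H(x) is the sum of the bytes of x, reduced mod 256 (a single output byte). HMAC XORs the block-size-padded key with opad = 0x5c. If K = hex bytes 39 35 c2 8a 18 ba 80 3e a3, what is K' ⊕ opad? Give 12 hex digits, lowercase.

Key hex bytes 39 35 c2 8a 18 ba 80 3e a3 is 9 bytes > B = 6, so hash it first: H(key) = ed, then zero-pad to 6 bytes: K' = ed 00 00 00 00 00.
XOR each byte with 0x5c: ed⊕5c=b1, 00⊕5c=5c, 00⊕5c=5c, 00⊕5c=5c, 00⊕5c=5c, 00⊕5c=5c.

b15c5c5c5c5c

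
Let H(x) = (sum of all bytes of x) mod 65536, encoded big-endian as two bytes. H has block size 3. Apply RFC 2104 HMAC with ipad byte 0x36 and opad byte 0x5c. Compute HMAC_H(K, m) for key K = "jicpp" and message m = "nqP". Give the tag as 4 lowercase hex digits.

01be

Key "jicpp" = 6a 69 63 70 70 is 5 bytes > B = 3, so hash it first: H(key) = 02 16, then zero-pad to 3 bytes: K' = 02 16 00.
K' ⊕ ipad = 34 20 36.  K' ⊕ opad = 5e 4a 5c.
Inner input = (K'⊕ipad) ∥ m = 34 20 36 ∥ 6e 71 50.
Inner hash: sum = 52+32+54+110+113+80 = 441 → 01 b9.
Outer input = (K'⊕opad) ∥ inner = 5e 4a 5c ∥ 01 b9.
Outer hash (tag): sum = 94+74+92+1+185 = 446 → 01 be.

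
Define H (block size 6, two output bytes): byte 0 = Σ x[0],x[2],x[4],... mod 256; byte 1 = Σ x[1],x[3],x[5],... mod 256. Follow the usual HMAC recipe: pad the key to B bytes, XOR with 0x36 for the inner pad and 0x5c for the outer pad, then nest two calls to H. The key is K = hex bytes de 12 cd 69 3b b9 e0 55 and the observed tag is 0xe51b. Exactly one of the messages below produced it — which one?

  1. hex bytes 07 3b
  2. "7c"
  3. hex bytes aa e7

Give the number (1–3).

Key hex bytes de 12 cd 69 3b b9 e0 55 is 8 bytes > B = 6, so hash it first: H(key) = c6 89, then zero-pad to 6 bytes: K' = c6 89 00 00 00 00.
K' ⊕ ipad = f0 bf 36 36 36 36; K' ⊕ opad = 9a d5 5c 5c 5c 5c.
m1: inner = H(f0 bf 36 36 36 36 07 3b) = 63 66; tag = H(9a d5 5c 5c 5c 5c 63 66) = b5f3
m2: inner = H(f0 bf 36 36 36 36 37 63) = 93 8e; tag = H(9a d5 5c 5c 5c 5c 93 8e) = e51b ← matches
m3: inner = H(f0 bf 36 36 36 36 aa e7) = 06 12; tag = H(9a d5 5c 5c 5c 5c 06 12) = 589f

2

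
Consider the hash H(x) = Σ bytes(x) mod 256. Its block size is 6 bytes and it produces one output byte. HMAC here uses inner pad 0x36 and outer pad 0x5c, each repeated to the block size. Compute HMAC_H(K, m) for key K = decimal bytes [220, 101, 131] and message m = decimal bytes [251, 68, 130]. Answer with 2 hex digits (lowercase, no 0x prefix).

01

Key decimal bytes [220, 101, 131] = dc 65 83 is 3 bytes ≤ B = 6; zero-pad to 6 bytes: K' = dc 65 83 00 00 00.
K' ⊕ ipad = ea 53 b5 36 36 36.  K' ⊕ opad = 80 39 df 5c 5c 5c.
Inner input = (K'⊕ipad) ∥ m = ea 53 b5 36 36 36 ∥ fb 44 82.
Inner hash: sum = 234+83+181+54+54+54+251+68+130 = 1109; mod 256 = 85 → 55.
Outer input = (K'⊕opad) ∥ inner = 80 39 df 5c 5c 5c ∥ 55.
Outer hash (tag): sum = 128+57+223+92+92+92+85 = 769; mod 256 = 1 → 01.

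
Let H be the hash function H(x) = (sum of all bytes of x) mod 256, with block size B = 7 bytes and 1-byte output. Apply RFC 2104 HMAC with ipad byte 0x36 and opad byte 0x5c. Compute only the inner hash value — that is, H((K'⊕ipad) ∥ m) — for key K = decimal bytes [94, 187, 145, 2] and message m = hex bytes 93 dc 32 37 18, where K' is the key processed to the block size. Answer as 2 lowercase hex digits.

62

Key decimal bytes [94, 187, 145, 2] = 5e bb 91 02 is 4 bytes ≤ B = 7; zero-pad to 7 bytes: K' = 5e bb 91 02 00 00 00.
K' ⊕ ipad = 68 8d a7 34 36 36 36.
Inner input = 68 8d a7 34 36 36 36 ∥ 93 dc 32 37 18.
Inner hash: sum = 104+141+167+52+54+54+54+147+220+50+55+24 = 1122; mod 256 = 98 → 62.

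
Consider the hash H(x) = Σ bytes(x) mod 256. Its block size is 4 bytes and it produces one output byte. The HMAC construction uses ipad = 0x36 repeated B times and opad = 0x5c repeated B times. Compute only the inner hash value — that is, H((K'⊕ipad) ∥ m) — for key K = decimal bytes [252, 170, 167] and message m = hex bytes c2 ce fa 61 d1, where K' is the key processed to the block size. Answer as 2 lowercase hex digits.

e9

Key decimal bytes [252, 170, 167] = fc aa a7 is 3 bytes ≤ B = 4; zero-pad to 4 bytes: K' = fc aa a7 00.
K' ⊕ ipad = ca 9c 91 36.
Inner input = ca 9c 91 36 ∥ c2 ce fa 61 d1.
Inner hash: sum = 202+156+145+54+194+206+250+97+209 = 1513; mod 256 = 233 → e9.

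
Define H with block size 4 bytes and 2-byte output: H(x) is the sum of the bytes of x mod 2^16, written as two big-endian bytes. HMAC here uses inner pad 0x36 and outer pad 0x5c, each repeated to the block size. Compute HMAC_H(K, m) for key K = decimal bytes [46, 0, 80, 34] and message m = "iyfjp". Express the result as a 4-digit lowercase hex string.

0244

Key decimal bytes [46, 0, 80, 34] = 2e 00 50 22 is exactly B = 4 bytes: K' = 2e 00 50 22.
K' ⊕ ipad = 18 36 66 14.  K' ⊕ opad = 72 5c 0c 7e.
Inner input = (K'⊕ipad) ∥ m = 18 36 66 14 ∥ 69 79 66 6a 70.
Inner hash: sum = 24+54+102+20+105+121+102+106+112 = 746 → 02 ea.
Outer input = (K'⊕opad) ∥ inner = 72 5c 0c 7e ∥ 02 ea.
Outer hash (tag): sum = 114+92+12+126+2+234 = 580 → 02 44.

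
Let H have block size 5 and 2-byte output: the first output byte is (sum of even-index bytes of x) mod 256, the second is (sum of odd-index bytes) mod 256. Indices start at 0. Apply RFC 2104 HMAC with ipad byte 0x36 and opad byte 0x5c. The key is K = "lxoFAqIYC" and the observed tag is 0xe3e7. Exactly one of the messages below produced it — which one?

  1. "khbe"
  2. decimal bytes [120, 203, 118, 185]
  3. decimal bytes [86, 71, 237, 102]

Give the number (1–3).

3

Key "lxoFAqIYC" = 6c 78 6f 46 41 71 49 59 43 is 9 bytes > B = 5, so hash it first: H(key) = a8 88, then zero-pad to 5 bytes: K' = a8 88 00 00 00.
K' ⊕ ipad = 9e be 36 36 36; K' ⊕ opad = f4 d4 5c 5c 5c.
m1: inner = H(9e be 36 36 36 6b 68 62 65) = d7 c1; tag = H(f4 d4 5c 5c 5c d7 c1) = 6d07
m2: inner = H(9e be 36 36 36 78 cb 76 b9) = 8e e2; tag = H(f4 d4 5c 5c 5c 8e e2) = 8ebe
m3: inner = H(9e be 36 36 36 56 47 ed 66) = b7 37; tag = H(f4 d4 5c 5c 5c b7 37) = e3e7 ← matches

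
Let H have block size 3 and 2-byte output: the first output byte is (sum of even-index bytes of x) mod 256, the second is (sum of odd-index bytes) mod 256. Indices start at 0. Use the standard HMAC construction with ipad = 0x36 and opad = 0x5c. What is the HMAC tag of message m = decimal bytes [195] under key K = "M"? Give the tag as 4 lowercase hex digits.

Key "M" = 4d is 1 byte ≤ B = 3; zero-pad to 3 bytes: K' = 4d 00 00.
K' ⊕ ipad = 7b 36 36.  K' ⊕ opad = 11 5c 5c.
Inner input = (K'⊕ipad) ∥ m = 7b 36 36 ∥ c3.
Inner hash: even-index sum = 177 mod 256 = 177; odd-index sum = 249 mod 256 = 249 → b1 f9.
Outer input = (K'⊕opad) ∥ inner = 11 5c 5c ∥ b1 f9.
Outer hash (tag): even-index sum = 358 mod 256 = 102; odd-index sum = 269 mod 256 = 13 → 66 0d.

660d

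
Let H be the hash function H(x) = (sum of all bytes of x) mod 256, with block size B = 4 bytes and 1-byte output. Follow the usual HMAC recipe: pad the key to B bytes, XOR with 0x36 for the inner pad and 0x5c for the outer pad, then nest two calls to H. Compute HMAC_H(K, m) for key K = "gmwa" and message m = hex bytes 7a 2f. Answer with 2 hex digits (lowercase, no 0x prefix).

Key "gmwa" = 67 6d 77 61 is exactly B = 4 bytes: K' = 67 6d 77 61.
K' ⊕ ipad = 51 5b 41 57.  K' ⊕ opad = 3b 31 2b 3d.
Inner input = (K'⊕ipad) ∥ m = 51 5b 41 57 ∥ 7a 2f.
Inner hash: sum = 81+91+65+87+122+47 = 493; mod 256 = 237 → ed.
Outer input = (K'⊕opad) ∥ inner = 3b 31 2b 3d ∥ ed.
Outer hash (tag): sum = 59+49+43+61+237 = 449; mod 256 = 193 → c1.

c1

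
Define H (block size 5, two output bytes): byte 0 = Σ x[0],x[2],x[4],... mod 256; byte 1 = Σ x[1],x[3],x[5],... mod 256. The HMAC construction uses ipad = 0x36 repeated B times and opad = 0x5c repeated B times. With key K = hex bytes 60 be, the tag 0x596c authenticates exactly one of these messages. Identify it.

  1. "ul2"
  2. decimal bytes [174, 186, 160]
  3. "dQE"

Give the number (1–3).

Key hex bytes 60 be is 2 bytes ≤ B = 5; zero-pad to 5 bytes: K' = 60 be 00 00 00.
K' ⊕ ipad = 56 88 36 36 36; K' ⊕ opad = 3c e2 5c 5c 5c.
m1: inner = H(56 88 36 36 36 75 6c 32) = 2e 65; tag = H(3c e2 5c 5c 5c 2e 65) = 596c ← matches
m2: inner = H(56 88 36 36 36 ae ba a0) = 7c 0c; tag = H(3c e2 5c 5c 5c 7c 0c) = 00ba
m3: inner = H(56 88 36 36 36 64 51 45) = 13 67; tag = H(3c e2 5c 5c 5c 13 67) = 5b51

1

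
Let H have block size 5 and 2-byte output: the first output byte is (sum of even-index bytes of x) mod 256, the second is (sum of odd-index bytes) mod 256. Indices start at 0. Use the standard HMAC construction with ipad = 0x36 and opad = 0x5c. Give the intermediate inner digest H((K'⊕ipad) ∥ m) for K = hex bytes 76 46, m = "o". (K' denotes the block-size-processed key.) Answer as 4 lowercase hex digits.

ac15

Key hex bytes 76 46 is 2 bytes ≤ B = 5; zero-pad to 5 bytes: K' = 76 46 00 00 00.
K' ⊕ ipad = 40 70 36 36 36.
Inner input = 40 70 36 36 36 ∥ 6f.
Inner hash: even-index sum = 172 mod 256 = 172; odd-index sum = 277 mod 256 = 21 → ac 15.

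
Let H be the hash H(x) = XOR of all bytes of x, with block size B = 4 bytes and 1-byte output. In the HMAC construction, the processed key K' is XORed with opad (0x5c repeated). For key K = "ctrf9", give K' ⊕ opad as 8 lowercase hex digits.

Key "ctrf9" = 63 74 72 66 39 is 5 bytes > B = 4, so hash it first: H(key) = 3a, then zero-pad to 4 bytes: K' = 3a 00 00 00.
XOR each byte with 0x5c: 3a⊕5c=66, 00⊕5c=5c, 00⊕5c=5c, 00⊕5c=5c.

665c5c5c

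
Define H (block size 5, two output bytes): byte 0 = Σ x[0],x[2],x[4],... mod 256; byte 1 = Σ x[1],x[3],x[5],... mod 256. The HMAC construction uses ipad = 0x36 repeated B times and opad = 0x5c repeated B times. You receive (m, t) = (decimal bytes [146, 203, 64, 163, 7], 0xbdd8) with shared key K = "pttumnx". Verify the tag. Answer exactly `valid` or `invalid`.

invalid

Key "pttumnx" = 70 74 74 75 6d 6e 78 is 7 bytes > B = 5, so hash it first: H(key) = c9 57, then zero-pad to 5 bytes: K' = c9 57 00 00 00.
K' ⊕ ipad = ff 61 36 36 36; K' ⊕ opad = 95 0b 5c 5c 5c.
Inner hash: even-index sum = 729 mod 256 = 217; odd-index sum = 368 mod 256 = 112 → d9 70.
Outer hash (recomputed tag): even-index sum = 445 mod 256 = 189; odd-index sum = 320 mod 256 = 64 → bd 40.
Recomputed tag = bd40; claimed = bdd8 → mismatch.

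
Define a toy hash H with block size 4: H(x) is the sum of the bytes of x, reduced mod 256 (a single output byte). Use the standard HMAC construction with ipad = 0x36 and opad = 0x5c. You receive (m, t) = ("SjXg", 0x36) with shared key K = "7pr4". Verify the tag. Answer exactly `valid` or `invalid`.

valid

Key "7pr4" = 37 70 72 34 is exactly B = 4 bytes: K' = 37 70 72 34.
K' ⊕ ipad = 01 46 44 02; K' ⊕ opad = 6b 2c 2e 68.
Inner hash: sum = 1+70+68+2+83+106+88+103 = 521; mod 256 = 9 → 09.
Outer hash (recomputed tag): sum = 107+44+46+104+9 = 310; mod 256 = 54 → 36.
Recomputed tag = 36; claimed = 36 → match.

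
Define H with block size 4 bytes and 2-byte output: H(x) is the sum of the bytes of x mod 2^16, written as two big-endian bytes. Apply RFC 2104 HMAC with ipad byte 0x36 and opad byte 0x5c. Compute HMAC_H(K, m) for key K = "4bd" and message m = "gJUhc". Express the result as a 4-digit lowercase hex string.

01eb

Key "4bd" = 34 62 64 is 3 bytes ≤ B = 4; zero-pad to 4 bytes: K' = 34 62 64 00.
K' ⊕ ipad = 02 54 52 36.  K' ⊕ opad = 68 3e 38 5c.
Inner input = (K'⊕ipad) ∥ m = 02 54 52 36 ∥ 67 4a 55 68 63.
Inner hash: sum = 2+84+82+54+103+74+85+104+99 = 687 → 02 af.
Outer input = (K'⊕opad) ∥ inner = 68 3e 38 5c ∥ 02 af.
Outer hash (tag): sum = 104+62+56+92+2+175 = 491 → 01 eb.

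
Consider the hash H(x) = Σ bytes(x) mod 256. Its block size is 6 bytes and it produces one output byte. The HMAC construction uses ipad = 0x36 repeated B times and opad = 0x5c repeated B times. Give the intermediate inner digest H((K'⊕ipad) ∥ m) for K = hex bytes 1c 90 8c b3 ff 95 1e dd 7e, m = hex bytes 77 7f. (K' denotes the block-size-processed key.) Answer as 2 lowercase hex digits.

Key hex bytes 1c 90 8c b3 ff 95 1e dd 7e is 9 bytes > B = 6, so hash it first: H(key) = f8, then zero-pad to 6 bytes: K' = f8 00 00 00 00 00.
K' ⊕ ipad = ce 36 36 36 36 36.
Inner input = ce 36 36 36 36 36 ∥ 77 7f.
Inner hash: sum = 206+54+54+54+54+54+119+127 = 722; mod 256 = 210 → d2.

d2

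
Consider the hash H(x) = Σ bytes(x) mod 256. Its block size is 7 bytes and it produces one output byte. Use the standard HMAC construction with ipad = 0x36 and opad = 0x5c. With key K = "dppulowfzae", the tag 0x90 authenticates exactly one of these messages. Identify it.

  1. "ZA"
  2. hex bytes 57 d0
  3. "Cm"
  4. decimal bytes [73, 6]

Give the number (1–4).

Key "dppulowfzae" = 64 70 70 75 6c 6f 77 66 7a 61 65 is 11 bytes > B = 7, so hash it first: H(key) = b1, then zero-pad to 7 bytes: K' = b1 00 00 00 00 00 00.
K' ⊕ ipad = 87 36 36 36 36 36 36; K' ⊕ opad = ed 5c 5c 5c 5c 5c 5c.
m1: inner = H(87 36 36 36 36 36 36 5a 41) = 66; tag = H(ed 5c 5c 5c 5c 5c 5c 66) = 7b
m2: inner = H(87 36 36 36 36 36 36 57 d0) = f2; tag = H(ed 5c 5c 5c 5c 5c 5c f2) = 07
m3: inner = H(87 36 36 36 36 36 36 43 6d) = 7b; tag = H(ed 5c 5c 5c 5c 5c 5c 7b) = 90 ← matches
m4: inner = H(87 36 36 36 36 36 36 49 06) = 1a; tag = H(ed 5c 5c 5c 5c 5c 5c 1a) = 2f

3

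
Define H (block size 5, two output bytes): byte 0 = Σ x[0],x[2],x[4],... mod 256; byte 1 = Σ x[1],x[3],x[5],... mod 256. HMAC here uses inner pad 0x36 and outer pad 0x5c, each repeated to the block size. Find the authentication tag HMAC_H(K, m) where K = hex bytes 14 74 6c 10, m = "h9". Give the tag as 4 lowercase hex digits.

a45f

Key hex bytes 14 74 6c 10 is 4 bytes ≤ B = 5; zero-pad to 5 bytes: K' = 14 74 6c 10 00.
K' ⊕ ipad = 22 42 5a 26 36.  K' ⊕ opad = 48 28 30 4c 5c.
Inner input = (K'⊕ipad) ∥ m = 22 42 5a 26 36 ∥ 68 39.
Inner hash: even-index sum = 235 mod 256 = 235; odd-index sum = 208 mod 256 = 208 → eb d0.
Outer input = (K'⊕opad) ∥ inner = 48 28 30 4c 5c ∥ eb d0.
Outer hash (tag): even-index sum = 420 mod 256 = 164; odd-index sum = 351 mod 256 = 95 → a4 5f.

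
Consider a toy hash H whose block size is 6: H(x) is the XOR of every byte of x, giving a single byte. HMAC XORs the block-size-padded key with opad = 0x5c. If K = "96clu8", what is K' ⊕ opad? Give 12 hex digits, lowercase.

Key "96clu8" = 39 36 63 6c 75 38 is exactly B = 6 bytes: K' = 39 36 63 6c 75 38.
XOR each byte with 0x5c: 39⊕5c=65, 36⊕5c=6a, 63⊕5c=3f, 6c⊕5c=30, 75⊕5c=29, 38⊕5c=64.

656a3f302964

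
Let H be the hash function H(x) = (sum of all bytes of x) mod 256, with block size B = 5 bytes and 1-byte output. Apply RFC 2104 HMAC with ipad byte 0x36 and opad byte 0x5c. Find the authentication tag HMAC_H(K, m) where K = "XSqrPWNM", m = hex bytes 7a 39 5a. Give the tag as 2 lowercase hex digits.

c7

Key "XSqrPWNM" = 58 53 71 72 50 57 4e 4d is 8 bytes > B = 5, so hash it first: H(key) = d0, then zero-pad to 5 bytes: K' = d0 00 00 00 00.
K' ⊕ ipad = e6 36 36 36 36.  K' ⊕ opad = 8c 5c 5c 5c 5c.
Inner input = (K'⊕ipad) ∥ m = e6 36 36 36 36 ∥ 7a 39 5a.
Inner hash: sum = 230+54+54+54+54+122+57+90 = 715; mod 256 = 203 → cb.
Outer input = (K'⊕opad) ∥ inner = 8c 5c 5c 5c 5c ∥ cb.
Outer hash (tag): sum = 140+92+92+92+92+203 = 711; mod 256 = 199 → c7.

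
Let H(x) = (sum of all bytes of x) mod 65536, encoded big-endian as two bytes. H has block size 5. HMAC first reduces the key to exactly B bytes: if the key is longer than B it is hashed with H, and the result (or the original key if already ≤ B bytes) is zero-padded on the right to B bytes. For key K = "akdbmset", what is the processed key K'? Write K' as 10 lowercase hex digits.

|K| = 8 > B = 5, so first hash the key.
H(K): sum = 97+107+100+98+109+115+101+116 = 843 → 03 4b.
Zero-pad H(K) = 03 4b to 5 bytes: K' = 03 4b 00 00 00.

034b000000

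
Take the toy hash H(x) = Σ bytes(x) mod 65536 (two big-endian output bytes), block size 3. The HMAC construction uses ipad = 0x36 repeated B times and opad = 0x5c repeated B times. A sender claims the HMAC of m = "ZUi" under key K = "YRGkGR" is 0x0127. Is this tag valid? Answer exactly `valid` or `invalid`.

Key "YRGkGR" = 59 52 47 6b 47 52 is 6 bytes > B = 3, so hash it first: H(key) = 01 f6, then zero-pad to 3 bytes: K' = 01 f6 00.
K' ⊕ ipad = 37 c0 36; K' ⊕ opad = 5d aa 5c.
Inner hash: sum = 55+192+54+90+85+105 = 581 → 02 45.
Outer hash (recomputed tag): sum = 93+170+92+2+69 = 426 → 01 aa.
Recomputed tag = 01aa; claimed = 0127 → mismatch.

invalid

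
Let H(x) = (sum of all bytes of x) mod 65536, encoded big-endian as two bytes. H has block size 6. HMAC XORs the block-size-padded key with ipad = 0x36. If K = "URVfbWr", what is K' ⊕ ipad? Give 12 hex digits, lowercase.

34b836363636

Key "URVfbWr" = 55 52 56 66 62 57 72 is 7 bytes > B = 6, so hash it first: H(key) = 02 8e, then zero-pad to 6 bytes: K' = 02 8e 00 00 00 00.
XOR each byte with 0x36: 02⊕36=34, 8e⊕36=b8, 00⊕36=36, 00⊕36=36, 00⊕36=36, 00⊕36=36.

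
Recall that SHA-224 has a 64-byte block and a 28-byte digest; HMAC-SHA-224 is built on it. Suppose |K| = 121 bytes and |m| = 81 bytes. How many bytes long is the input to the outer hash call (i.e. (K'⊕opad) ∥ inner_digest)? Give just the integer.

Key is 121 > 64 bytes, so it is hashed to 28 bytes then zero-padded to 64: |K'| = 64.
Outer input = (K'⊕opad) ∥ H(inner) → 64 + 28 = 92 bytes.

92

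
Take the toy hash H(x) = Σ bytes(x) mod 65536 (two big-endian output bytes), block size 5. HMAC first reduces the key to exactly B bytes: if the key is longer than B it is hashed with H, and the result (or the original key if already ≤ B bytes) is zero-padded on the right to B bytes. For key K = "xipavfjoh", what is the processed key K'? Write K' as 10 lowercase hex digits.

|K| = 9 > B = 5, so first hash the key.
H(K): sum = 120+105+112+97+118+102+106+111+104 = 975 → 03 cf.
Zero-pad H(K) = 03 cf to 5 bytes: K' = 03 cf 00 00 00.

03cf000000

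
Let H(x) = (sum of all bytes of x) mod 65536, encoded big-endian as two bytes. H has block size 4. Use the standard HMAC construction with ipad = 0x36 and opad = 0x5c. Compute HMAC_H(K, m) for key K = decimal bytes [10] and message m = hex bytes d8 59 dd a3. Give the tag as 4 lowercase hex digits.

01fc

Key decimal bytes [10] = 0a is 1 byte ≤ B = 4; zero-pad to 4 bytes: K' = 0a 00 00 00.
K' ⊕ ipad = 3c 36 36 36.  K' ⊕ opad = 56 5c 5c 5c.
Inner input = (K'⊕ipad) ∥ m = 3c 36 36 36 ∥ d8 59 dd a3.
Inner hash: sum = 60+54+54+54+216+89+221+163 = 911 → 03 8f.
Outer input = (K'⊕opad) ∥ inner = 56 5c 5c 5c ∥ 03 8f.
Outer hash (tag): sum = 86+92+92+92+3+143 = 508 → 01 fc.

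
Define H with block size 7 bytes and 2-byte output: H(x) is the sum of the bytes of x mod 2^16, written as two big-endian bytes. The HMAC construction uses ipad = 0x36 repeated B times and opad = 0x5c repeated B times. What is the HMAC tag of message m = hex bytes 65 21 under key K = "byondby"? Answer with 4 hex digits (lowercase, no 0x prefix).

0234

Key "byondby" = 62 79 6f 6e 64 62 79 is exactly B = 7 bytes: K' = 62 79 6f 6e 64 62 79.
K' ⊕ ipad = 54 4f 59 58 52 54 4f.  K' ⊕ opad = 3e 25 33 32 38 3e 25.
Inner input = (K'⊕ipad) ∥ m = 54 4f 59 58 52 54 4f ∥ 65 21.
Inner hash: sum = 84+79+89+88+82+84+79+101+33 = 719 → 02 cf.
Outer input = (K'⊕opad) ∥ inner = 3e 25 33 32 38 3e 25 ∥ 02 cf.
Outer hash (tag): sum = 62+37+51+50+56+62+37+2+207 = 564 → 02 34.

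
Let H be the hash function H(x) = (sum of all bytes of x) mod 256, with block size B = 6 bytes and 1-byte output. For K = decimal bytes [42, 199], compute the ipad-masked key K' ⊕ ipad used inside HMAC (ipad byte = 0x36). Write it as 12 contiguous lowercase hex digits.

Key decimal bytes [42, 199] = 2a c7 is 2 bytes ≤ B = 6; zero-pad to 6 bytes: K' = 2a c7 00 00 00 00.
XOR each byte with 0x36: 2a⊕36=1c, c7⊕36=f1, 00⊕36=36, 00⊕36=36, 00⊕36=36, 00⊕36=36.

1cf136363636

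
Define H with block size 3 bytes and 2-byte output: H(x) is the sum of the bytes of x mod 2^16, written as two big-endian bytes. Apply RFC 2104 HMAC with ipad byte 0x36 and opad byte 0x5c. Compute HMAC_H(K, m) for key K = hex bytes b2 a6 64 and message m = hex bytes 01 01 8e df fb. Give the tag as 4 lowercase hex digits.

02f3

Key hex bytes b2 a6 64 is exactly B = 3 bytes: K' = b2 a6 64.
K' ⊕ ipad = 84 90 52.  K' ⊕ opad = ee fa 38.
Inner input = (K'⊕ipad) ∥ m = 84 90 52 ∥ 01 01 8e df fb.
Inner hash: sum = 132+144+82+1+1+142+223+251 = 976 → 03 d0.
Outer input = (K'⊕opad) ∥ inner = ee fa 38 ∥ 03 d0.
Outer hash (tag): sum = 238+250+56+3+208 = 755 → 02 f3.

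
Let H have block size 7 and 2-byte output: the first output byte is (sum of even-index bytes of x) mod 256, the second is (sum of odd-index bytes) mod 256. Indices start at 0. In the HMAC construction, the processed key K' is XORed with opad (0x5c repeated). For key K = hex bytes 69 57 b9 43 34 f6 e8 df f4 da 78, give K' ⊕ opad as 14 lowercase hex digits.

f6155c5c5c5c5c

Key hex bytes 69 57 b9 43 34 f6 e8 df f4 da 78 is 11 bytes > B = 7, so hash it first: H(key) = aa 49, then zero-pad to 7 bytes: K' = aa 49 00 00 00 00 00.
XOR each byte with 0x5c: aa⊕5c=f6, 49⊕5c=15, 00⊕5c=5c, 00⊕5c=5c, 00⊕5c=5c, 00⊕5c=5c, 00⊕5c=5c.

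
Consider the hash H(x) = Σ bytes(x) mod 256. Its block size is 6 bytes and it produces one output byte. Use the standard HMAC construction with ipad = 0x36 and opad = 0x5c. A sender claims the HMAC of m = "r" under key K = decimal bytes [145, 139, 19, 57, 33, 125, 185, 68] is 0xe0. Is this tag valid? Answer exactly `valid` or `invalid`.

Key decimal bytes [145, 139, 19, 57, 33, 125, 185, 68] = 91 8b 13 39 21 7d b9 44 is 8 bytes > B = 6, so hash it first: H(key) = 03, then zero-pad to 6 bytes: K' = 03 00 00 00 00 00.
K' ⊕ ipad = 35 36 36 36 36 36; K' ⊕ opad = 5f 5c 5c 5c 5c 5c.
Inner hash: sum = 53+54+54+54+54+54+114 = 437; mod 256 = 181 → b5.
Outer hash (recomputed tag): sum = 95+92+92+92+92+92+181 = 736; mod 256 = 224 → e0.
Recomputed tag = e0; claimed = e0 → match.

valid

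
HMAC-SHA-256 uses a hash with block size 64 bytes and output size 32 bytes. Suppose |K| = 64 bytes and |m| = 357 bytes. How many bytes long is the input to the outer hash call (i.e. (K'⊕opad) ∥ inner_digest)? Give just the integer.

96

Key is 64 ≤ 64 bytes, zero-padded: |K'| = 64.
Outer input = (K'⊕opad) ∥ H(inner) → 64 + 32 = 96 bytes.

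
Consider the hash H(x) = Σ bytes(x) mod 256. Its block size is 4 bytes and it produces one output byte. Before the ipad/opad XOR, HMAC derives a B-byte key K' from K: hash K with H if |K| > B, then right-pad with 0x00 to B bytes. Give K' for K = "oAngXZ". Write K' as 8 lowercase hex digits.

37000000

|K| = 6 > B = 4, so first hash the key.
H(K): sum = 111+65+110+103+88+90 = 567; mod 256 = 55 → 37.
Zero-pad H(K) = 37 to 4 bytes: K' = 37 00 00 00.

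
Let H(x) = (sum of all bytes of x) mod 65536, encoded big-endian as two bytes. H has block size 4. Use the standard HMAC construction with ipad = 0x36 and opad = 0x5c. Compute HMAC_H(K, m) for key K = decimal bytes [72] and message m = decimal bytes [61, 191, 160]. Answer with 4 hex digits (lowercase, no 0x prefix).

01e6

Key decimal bytes [72] = 48 is 1 byte ≤ B = 4; zero-pad to 4 bytes: K' = 48 00 00 00.
K' ⊕ ipad = 7e 36 36 36.  K' ⊕ opad = 14 5c 5c 5c.
Inner input = (K'⊕ipad) ∥ m = 7e 36 36 36 ∥ 3d bf a0.
Inner hash: sum = 126+54+54+54+61+191+160 = 700 → 02 bc.
Outer input = (K'⊕opad) ∥ inner = 14 5c 5c 5c ∥ 02 bc.
Outer hash (tag): sum = 20+92+92+92+2+188 = 486 → 01 e6.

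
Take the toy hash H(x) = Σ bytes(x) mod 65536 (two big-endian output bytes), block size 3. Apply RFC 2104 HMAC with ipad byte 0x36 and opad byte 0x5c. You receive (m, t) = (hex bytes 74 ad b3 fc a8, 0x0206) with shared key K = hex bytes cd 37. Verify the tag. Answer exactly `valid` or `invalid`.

Key hex bytes cd 37 is 2 bytes ≤ B = 3; zero-pad to 3 bytes: K' = cd 37 00.
K' ⊕ ipad = fb 01 36; K' ⊕ opad = 91 6b 5c.
Inner hash: sum = 251+1+54+116+173+179+252+168 = 1194 → 04 aa.
Outer hash (recomputed tag): sum = 145+107+92+4+170 = 518 → 02 06.
Recomputed tag = 0206; claimed = 0206 → match.

valid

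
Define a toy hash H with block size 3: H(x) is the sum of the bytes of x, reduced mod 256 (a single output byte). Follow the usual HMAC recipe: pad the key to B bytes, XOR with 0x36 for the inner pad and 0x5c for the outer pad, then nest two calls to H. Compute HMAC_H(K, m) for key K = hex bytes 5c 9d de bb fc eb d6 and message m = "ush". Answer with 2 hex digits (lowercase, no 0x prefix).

00

Key hex bytes 5c 9d de bb fc eb d6 is 7 bytes > B = 3, so hash it first: H(key) = 4f, then zero-pad to 3 bytes: K' = 4f 00 00.
K' ⊕ ipad = 79 36 36.  K' ⊕ opad = 13 5c 5c.
Inner input = (K'⊕ipad) ∥ m = 79 36 36 ∥ 75 73 68.
Inner hash: sum = 121+54+54+117+115+104 = 565; mod 256 = 53 → 35.
Outer input = (K'⊕opad) ∥ inner = 13 5c 5c ∥ 35.
Outer hash (tag): sum = 19+92+92+53 = 256; mod 256 = 0 → 00.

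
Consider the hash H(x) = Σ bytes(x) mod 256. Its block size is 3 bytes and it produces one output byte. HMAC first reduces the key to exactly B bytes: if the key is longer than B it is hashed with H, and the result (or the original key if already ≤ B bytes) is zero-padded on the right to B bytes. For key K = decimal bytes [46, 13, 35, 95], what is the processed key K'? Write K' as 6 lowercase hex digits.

bd0000

|K| = 4 > B = 3, so first hash the key.
H(K): sum = 46+13+35+95 = 189 → bd.
Zero-pad H(K) = bd to 3 bytes: K' = bd 00 00.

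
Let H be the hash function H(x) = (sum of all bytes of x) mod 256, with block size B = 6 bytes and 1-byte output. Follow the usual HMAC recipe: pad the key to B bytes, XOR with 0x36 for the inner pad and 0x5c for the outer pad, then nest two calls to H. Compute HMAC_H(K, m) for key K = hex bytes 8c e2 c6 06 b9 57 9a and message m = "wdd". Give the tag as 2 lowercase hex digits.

Key hex bytes 8c e2 c6 06 b9 57 9a is 7 bytes > B = 6, so hash it first: H(key) = e4, then zero-pad to 6 bytes: K' = e4 00 00 00 00 00.
K' ⊕ ipad = d2 36 36 36 36 36.  K' ⊕ opad = b8 5c 5c 5c 5c 5c.
Inner input = (K'⊕ipad) ∥ m = d2 36 36 36 36 36 ∥ 77 64 64.
Inner hash: sum = 210+54+54+54+54+54+119+100+100 = 799; mod 256 = 31 → 1f.
Outer input = (K'⊕opad) ∥ inner = b8 5c 5c 5c 5c 5c ∥ 1f.
Outer hash (tag): sum = 184+92+92+92+92+92+31 = 675; mod 256 = 163 → a3.

a3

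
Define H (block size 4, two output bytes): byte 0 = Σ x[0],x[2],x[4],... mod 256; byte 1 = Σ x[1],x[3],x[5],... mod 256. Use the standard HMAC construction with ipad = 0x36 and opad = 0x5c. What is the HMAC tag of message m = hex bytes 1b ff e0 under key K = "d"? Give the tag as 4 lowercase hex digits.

Key "d" = 64 is 1 byte ≤ B = 4; zero-pad to 4 bytes: K' = 64 00 00 00.
K' ⊕ ipad = 52 36 36 36.  K' ⊕ opad = 38 5c 5c 5c.
Inner input = (K'⊕ipad) ∥ m = 52 36 36 36 ∥ 1b ff e0.
Inner hash: even-index sum = 387 mod 256 = 131; odd-index sum = 363 mod 256 = 107 → 83 6b.
Outer input = (K'⊕opad) ∥ inner = 38 5c 5c 5c ∥ 83 6b.
Outer hash (tag): even-index sum = 279 mod 256 = 23; odd-index sum = 291 mod 256 = 35 → 17 23.

1723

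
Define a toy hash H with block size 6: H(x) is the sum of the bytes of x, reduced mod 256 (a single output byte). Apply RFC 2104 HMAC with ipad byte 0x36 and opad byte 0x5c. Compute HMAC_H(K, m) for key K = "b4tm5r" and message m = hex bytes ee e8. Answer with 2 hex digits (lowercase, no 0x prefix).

a6

Key "b4tm5r" = 62 34 74 6d 35 72 is exactly B = 6 bytes: K' = 62 34 74 6d 35 72.
K' ⊕ ipad = 54 02 42 5b 03 44.  K' ⊕ opad = 3e 68 28 31 69 2e.
Inner input = (K'⊕ipad) ∥ m = 54 02 42 5b 03 44 ∥ ee e8.
Inner hash: sum = 84+2+66+91+3+68+238+232 = 784; mod 256 = 16 → 10.
Outer input = (K'⊕opad) ∥ inner = 3e 68 28 31 69 2e ∥ 10.
Outer hash (tag): sum = 62+104+40+49+105+46+16 = 422; mod 256 = 166 → a6.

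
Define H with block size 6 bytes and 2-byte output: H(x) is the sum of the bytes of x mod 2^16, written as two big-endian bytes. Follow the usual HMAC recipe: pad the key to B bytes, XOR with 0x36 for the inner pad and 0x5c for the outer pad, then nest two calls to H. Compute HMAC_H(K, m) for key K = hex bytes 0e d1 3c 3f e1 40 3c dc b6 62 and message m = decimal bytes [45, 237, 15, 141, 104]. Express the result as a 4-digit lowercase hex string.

Key hex bytes 0e d1 3c 3f e1 40 3c dc b6 62 is 10 bytes > B = 6, so hash it first: H(key) = 04 ab, then zero-pad to 6 bytes: K' = 04 ab 00 00 00 00.
K' ⊕ ipad = 32 9d 36 36 36 36.  K' ⊕ opad = 58 f7 5c 5c 5c 5c.
Inner input = (K'⊕ipad) ∥ m = 32 9d 36 36 36 36 ∥ 2d ed 0f 8d 68.
Inner hash: sum = 50+157+54+54+54+54+45+237+15+141+104 = 965 → 03 c5.
Outer input = (K'⊕opad) ∥ inner = 58 f7 5c 5c 5c 5c ∥ 03 c5.
Outer hash (tag): sum = 88+247+92+92+92+92+3+197 = 903 → 03 87.

0387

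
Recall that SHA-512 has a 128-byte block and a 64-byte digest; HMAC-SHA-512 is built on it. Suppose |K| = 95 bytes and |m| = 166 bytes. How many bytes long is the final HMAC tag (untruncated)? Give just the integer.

The tag is one SHA-512 digest: 64 bytes.

64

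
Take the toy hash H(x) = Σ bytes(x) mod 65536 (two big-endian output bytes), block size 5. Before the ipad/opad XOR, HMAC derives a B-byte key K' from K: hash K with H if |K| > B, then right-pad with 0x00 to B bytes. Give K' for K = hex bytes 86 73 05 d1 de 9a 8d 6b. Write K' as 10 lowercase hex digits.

|K| = 8 > B = 5, so first hash the key.
H(K): sum = 134+115+5+209+222+154+141+107 = 1087 → 04 3f.
Zero-pad H(K) = 04 3f to 5 bytes: K' = 04 3f 00 00 00.

043f000000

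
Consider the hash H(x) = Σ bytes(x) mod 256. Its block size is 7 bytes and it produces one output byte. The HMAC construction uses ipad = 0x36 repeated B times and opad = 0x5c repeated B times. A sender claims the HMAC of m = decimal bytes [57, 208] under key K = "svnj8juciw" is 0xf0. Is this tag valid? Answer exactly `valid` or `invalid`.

Key "svnj8juciw" = 73 76 6e 6a 38 6a 75 63 69 77 is 10 bytes > B = 7, so hash it first: H(key) = 1b, then zero-pad to 7 bytes: K' = 1b 00 00 00 00 00 00.
K' ⊕ ipad = 2d 36 36 36 36 36 36; K' ⊕ opad = 47 5c 5c 5c 5c 5c 5c.
Inner hash: sum = 45+54+54+54+54+54+54+57+208 = 634; mod 256 = 122 → 7a.
Outer hash (recomputed tag): sum = 71+92+92+92+92+92+92+122 = 745; mod 256 = 233 → e9.
Recomputed tag = e9; claimed = f0 → mismatch.

invalid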